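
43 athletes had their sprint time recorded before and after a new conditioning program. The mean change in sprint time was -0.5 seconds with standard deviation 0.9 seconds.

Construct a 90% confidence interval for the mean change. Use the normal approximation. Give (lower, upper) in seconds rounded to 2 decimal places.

(-0.73, -0.27)

Paired design: SE = s_d/√n = 0.9/√43 = 0.1372.
z* = 1.645; margin of error = 1.645 × 0.1372 = 0.2257.
-0.5 ± 0.2257 → (-0.73, -0.27).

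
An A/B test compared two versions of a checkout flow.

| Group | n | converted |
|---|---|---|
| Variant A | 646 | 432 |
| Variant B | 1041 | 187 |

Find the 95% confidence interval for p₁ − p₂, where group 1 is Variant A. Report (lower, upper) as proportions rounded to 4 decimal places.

(0.4460, 0.5322)

Sample proportions: 432/646 = 0.6687, 187/1041 = 0.1796.
Each SE is √(p̂(1−p̂)/n): √(0.6687·0.3313/646) = 0.01852 and √(0.1796·0.8204/1041) = 0.01190.
SE(p̂₁ − p̂₂) = √(SE₁² + SE₂²) = √(0.0003429904 + 0.00014161) = 0.02201, since the two samples are independent.
At 95% confidence z* = 1.960; margin = 1.960 × 0.02201 = 0.04314.
The difference is 0.6687 − 0.1796 = 0.4891, so the interval is 0.4891 ± 0.04314 = (0.4460, 0.5322).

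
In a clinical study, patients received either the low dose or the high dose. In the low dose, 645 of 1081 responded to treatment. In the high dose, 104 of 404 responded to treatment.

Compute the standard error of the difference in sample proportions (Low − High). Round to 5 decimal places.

0.02638

Sample proportions: 645/1081 = 0.5967, 104/404 = 0.2574.
Each SE is √(p̂(1−p̂)/n): √(0.5967·0.4033/1081) = 0.01492 and √(0.2574·0.7426/404) = 0.02175.
SE(p̂₁ − p̂₂) = √(SE₁² + SE₂²) = √(0.0002226064 + 0.0004730625) = 0.02638, since the two samples are independent.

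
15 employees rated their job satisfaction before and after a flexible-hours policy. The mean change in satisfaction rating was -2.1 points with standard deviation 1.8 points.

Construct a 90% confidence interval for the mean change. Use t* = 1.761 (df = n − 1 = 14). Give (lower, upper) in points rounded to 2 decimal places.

(-2.92, -1.28)

This is a matched-pairs design, so SE = s_d/√n = 1.8/√15 = 0.4648.
Margin = 1.761 × 0.4648 = 0.8185; the interval is -2.1 ± 0.8185 = (-2.92, -1.28).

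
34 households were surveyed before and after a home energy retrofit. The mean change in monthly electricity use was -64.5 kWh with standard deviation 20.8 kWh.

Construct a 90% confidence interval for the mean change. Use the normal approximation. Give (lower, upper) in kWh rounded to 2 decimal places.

Paired design: SE = s_d/√n = 20.8/√34 = 3.5672.
z* = 1.645; margin of error = 1.645 × 3.5672 = 5.8680.
-64.5 ± 5.8680 → (-70.37, -58.63).

(-70.37, -58.63)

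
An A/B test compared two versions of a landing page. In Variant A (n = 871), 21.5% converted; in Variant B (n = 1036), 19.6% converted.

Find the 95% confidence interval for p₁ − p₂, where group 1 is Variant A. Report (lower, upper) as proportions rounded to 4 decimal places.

(-0.0175, 0.0555)

Each SE is √(p̂(1−p̂)/n): √(0.2150·0.7850/871) = 0.01392 and √(0.1960·0.8040/1036) = 0.01233.
SE(p̂₁ − p̂₂) = √(SE₁² + SE₂²) = √(0.0001937664 + 0.0001520289) = 0.01860, since the two samples are independent.
At 95% confidence z* = 1.960; margin = 1.960 × 0.01860 = 0.03646.
The difference is 0.2150 − 0.1960 = 0.0190, so the interval is 0.0190 ± 0.03646 = (-0.0175, 0.0555).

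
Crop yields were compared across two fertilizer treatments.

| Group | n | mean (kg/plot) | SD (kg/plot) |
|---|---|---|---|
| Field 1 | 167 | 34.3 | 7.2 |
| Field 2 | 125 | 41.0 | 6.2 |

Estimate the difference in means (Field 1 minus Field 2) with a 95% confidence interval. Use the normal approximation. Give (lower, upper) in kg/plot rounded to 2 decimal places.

Per-group SEs: s₁/√n₁ = 7.2/√167 = 0.5572, s₂/√n₂ = 6.2/√125 = 0.5545.
Unpooled SE of the difference: √(0.31047184 + 0.30747025) = 0.7861.
Margin of error = z* · SE = 1.960 × 0.7861 = 1.5408.
x̄₁ − x̄₂ = 34.3 − 41.0 = -6.7000.
CI: -6.7000 ± 1.5408 = (-8.24, -5.16).

(-8.24, -5.16)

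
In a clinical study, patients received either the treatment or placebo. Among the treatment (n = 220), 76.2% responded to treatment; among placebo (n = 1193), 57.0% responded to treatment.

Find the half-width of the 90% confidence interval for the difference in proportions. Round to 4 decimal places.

Each SE is √(p̂(1−p̂)/n): √(0.7620·0.2380/220) = 0.02871 and √(0.5700·0.4300/1193) = 0.01433.
SE(p̂₁ − p̂₂) = √(SE₁² + SE₂²) = √(0.0008242641 + 0.0002053489) = 0.03209, since the two samples are independent.
At 90% confidence z* = 1.645; margin = 1.645 × 0.03209 = 0.05279.

0.0528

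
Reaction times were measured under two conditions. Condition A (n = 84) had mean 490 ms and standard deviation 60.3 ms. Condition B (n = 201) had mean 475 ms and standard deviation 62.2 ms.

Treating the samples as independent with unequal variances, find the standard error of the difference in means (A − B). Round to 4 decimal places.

7.9079

Per-group SEs: s₁/√n₁ = 60.3/√84 = 6.5793, s₂/√n₂ = 62.2/√201 = 4.3872.
Unpooled SE of the difference: √(43.28718849 + 19.24752384) = 7.9079.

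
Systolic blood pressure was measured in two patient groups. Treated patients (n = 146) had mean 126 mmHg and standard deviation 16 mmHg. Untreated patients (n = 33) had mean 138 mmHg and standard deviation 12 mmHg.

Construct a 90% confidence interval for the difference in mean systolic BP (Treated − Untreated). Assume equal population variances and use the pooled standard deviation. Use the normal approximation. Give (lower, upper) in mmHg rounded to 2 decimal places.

Pooled variance s_p² = [145·16² + 32·12²] / (146+33−2) = 235.7514, so s_p = 15.3542.
SE_diff = s_p·√(1/n₁ + 1/n₂) = 15.3542·√(1/146 + 1/33) = 2.9595.
z* = 1.645; margin = 1.645 × 2.9595 = 4.8684.
Difference = 126 − 138 = -12.0000.
-12.0000 ± 4.8684 → (-16.87, -7.13).

(-16.87, -7.13)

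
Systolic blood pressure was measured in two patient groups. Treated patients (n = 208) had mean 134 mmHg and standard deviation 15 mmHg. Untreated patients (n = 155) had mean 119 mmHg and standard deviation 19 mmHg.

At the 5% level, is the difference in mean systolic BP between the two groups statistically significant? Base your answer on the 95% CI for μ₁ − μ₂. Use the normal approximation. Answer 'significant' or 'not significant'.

significant

SE₁ = s₁/√n₁ = 15/√208 = 1.0401; SE₂ = 19/√155 = 1.5261.
Independent samples, unequal variances: SE_diff = √(SE₁² + SE₂²) = √(1.08180801 + 2.32898121) = 1.8468.
z* = 1.960, so margin of error = 1.960 × 1.8468 = 3.6197.
Difference in means = 134 − 119 = 15.0000.
15.0000 ± 3.6197 → (11.3803, 18.6197).
The interval (11.3803, 18.6197) does not contain 0, so the difference is significant.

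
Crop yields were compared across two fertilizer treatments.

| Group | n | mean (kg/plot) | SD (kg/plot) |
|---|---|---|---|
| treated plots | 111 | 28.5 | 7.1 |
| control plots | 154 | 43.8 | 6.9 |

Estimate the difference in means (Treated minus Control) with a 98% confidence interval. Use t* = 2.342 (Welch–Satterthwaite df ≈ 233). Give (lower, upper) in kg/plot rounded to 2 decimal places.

Standard errors of each mean: 7.1/√111 = 0.6739 and 6.9/√154 = 0.5560.
SE(x̄₁ − x̄₂) = √(0.6739² + 0.5560²) = 0.8737 for independent samples with unequal variances.
With t* = 2.342, the margin is 2.342 × 0.8737 = 2.0462.
x̄₁ − x̄₂ = 28.5 − 43.8 = -15.3000; the interval is -15.3000 ± 2.0462 = (-17.35, -13.25).

(-17.35, -13.25)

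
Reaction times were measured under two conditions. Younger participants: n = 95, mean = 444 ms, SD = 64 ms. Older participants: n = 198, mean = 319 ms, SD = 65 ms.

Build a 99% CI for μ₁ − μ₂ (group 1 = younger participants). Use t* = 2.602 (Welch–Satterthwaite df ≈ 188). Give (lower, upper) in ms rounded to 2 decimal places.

Standard errors of each mean: 64/√95 = 6.5663 and 65/√198 = 4.6193.
SE(x̄₁ − x̄₂) = √(6.5663² + 4.6193²) = 8.0283 for independent samples with unequal variances.
With t* = 2.602, the margin is 2.602 × 8.0283 = 20.8896.
x̄₁ − x̄₂ = 444 − 319 = 125.0000; the interval is 125.0000 ± 20.8896 = (104.11, 145.89).

(104.11, 145.89)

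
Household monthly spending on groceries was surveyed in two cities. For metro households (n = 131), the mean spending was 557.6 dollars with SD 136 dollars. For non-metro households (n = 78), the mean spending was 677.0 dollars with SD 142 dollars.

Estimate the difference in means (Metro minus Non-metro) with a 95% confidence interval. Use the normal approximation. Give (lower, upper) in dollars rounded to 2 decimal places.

(-158.59, -80.21)

Standard errors of each mean: 136/√131 = 11.8824 and 142/√78 = 16.0783.
SE(x̄₁ − x̄₂) = √(11.8824² + 16.0783²) = 19.9926 for independent samples with unequal variances.
With z* = 1.960, the margin is 1.960 × 19.9926 = 39.1855.
x̄₁ − x̄₂ = 557.6 − 677.0 = -119.4000; the interval is -119.4000 ± 39.1855 = (-158.59, -80.21).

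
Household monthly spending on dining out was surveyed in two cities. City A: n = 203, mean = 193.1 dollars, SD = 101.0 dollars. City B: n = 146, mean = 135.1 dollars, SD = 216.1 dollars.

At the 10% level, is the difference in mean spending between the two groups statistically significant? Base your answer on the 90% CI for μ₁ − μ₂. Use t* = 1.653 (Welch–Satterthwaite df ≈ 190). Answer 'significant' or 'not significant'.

significant

Standard errors of each mean: 101.0/√203 = 7.0888 and 216.1/√146 = 17.8846.
SE(x̄₁ − x̄₂) = √(7.0888² + 17.8846²) = 19.2382 for independent samples with unequal variances.
With t* = 1.653, the margin is 1.653 × 19.2382 = 31.8007.
x̄₁ − x̄₂ = 193.1 − 135.1 = 58.0000; the interval is 58.0000 ± 31.8007 = (26.1993, 89.8007).
The interval (26.1993, 89.8007) does not contain 0, so the difference is significant.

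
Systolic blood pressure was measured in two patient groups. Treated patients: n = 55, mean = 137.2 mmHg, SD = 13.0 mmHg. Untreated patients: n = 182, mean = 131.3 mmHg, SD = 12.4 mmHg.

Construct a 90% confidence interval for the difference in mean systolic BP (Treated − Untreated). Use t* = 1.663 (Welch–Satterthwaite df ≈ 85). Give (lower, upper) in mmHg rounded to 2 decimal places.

SE₁ = s₁/√n₁ = 13.0/√55 = 1.7529; SE₂ = 12.4/√182 = 0.9191.
Independent samples, unequal variances: SE_diff = √(SE₁² + SE₂²) = √(3.07265841 + 0.84474481) = 1.9792.
t* = 1.663, so margin of error = 1.663 × 1.9792 = 3.2914.
Difference in means = 137.2 − 131.3 = 5.9000.
5.9000 ± 3.2914 → (2.61, 9.19).

(2.61, 9.19)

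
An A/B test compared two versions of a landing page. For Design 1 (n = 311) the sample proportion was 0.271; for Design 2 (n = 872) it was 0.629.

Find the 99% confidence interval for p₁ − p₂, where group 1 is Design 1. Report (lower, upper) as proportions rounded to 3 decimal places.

(-0.435, -0.281)

The two standard errors are √(0.2710×0.7290/311) = 0.02520 and √(0.6290×0.3710/872) = 0.01636.
Because the samples are independent, SE_diff = √(0.02520² + 0.01636²) = 0.03004.
Using z* = 2.576 for 99%, ME = 2.576 × 0.03004 = 0.07738.
p̂₁ − p̂₂ = -0.3580; interval -0.3580 ± 0.07738 gives (-0.435, -0.281).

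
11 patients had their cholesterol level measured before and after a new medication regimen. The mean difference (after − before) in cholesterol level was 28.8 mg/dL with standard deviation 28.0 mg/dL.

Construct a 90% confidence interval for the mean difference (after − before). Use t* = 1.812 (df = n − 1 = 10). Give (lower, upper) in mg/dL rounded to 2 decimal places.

(13.50, 44.10)

Paired design: SE = s_d/√n = 28.0/√11 = 8.4423.
t* = 1.812; margin of error = 1.812 × 8.4423 = 15.2974.
28.8 ± 15.2974 → (13.50, 44.10).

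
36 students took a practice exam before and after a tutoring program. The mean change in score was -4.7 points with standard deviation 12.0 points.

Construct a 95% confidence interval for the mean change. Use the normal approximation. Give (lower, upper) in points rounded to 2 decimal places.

(-8.62, -0.78)

This is a matched-pairs design, so SE = s_d/√n = 12.0/√36 = 2.0000.
Margin = 1.960 × 2.0000 = 3.9200; the interval is -4.7 ± 3.9200 = (-8.62, -0.78).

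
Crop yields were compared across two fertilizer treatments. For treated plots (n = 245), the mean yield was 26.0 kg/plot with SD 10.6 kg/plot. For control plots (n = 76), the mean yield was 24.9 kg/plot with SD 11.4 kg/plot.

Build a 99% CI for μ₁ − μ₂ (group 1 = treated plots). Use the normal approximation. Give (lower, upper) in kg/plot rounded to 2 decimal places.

(-2.69, 4.89)

Standard errors of each mean: 10.6/√245 = 0.6772 and 11.4/√76 = 1.3077.
SE(x̄₁ − x̄₂) = √(0.6772² + 1.3077²) = 1.4726 for independent samples with unequal variances.
With z* = 2.576, the margin is 2.576 × 1.4726 = 3.7934.
x̄₁ − x̄₂ = 26.0 − 24.9 = 1.1000; the interval is 1.1000 ± 3.7934 = (-2.69, 4.89).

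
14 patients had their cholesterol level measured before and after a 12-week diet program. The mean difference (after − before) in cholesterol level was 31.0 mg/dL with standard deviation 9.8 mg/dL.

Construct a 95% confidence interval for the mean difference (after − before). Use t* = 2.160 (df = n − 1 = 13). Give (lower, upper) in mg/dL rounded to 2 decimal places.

(25.34, 36.66)

Paired design: SE = s_d/√n = 9.8/√14 = 2.6192.
t* = 2.160; margin of error = 2.160 × 2.6192 = 5.6575.
31.0 ± 5.6575 → (25.34, 36.66).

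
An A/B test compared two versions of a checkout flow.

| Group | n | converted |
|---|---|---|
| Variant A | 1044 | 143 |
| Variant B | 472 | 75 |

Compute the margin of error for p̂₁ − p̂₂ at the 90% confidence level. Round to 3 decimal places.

First, p̂₁ = 143/1044 = 0.1370; p̂₂ = 75/472 = 0.1589.
The two standard errors are √(0.1370×0.8630/1044) = 0.01064 and √(0.1589×0.8411/472) = 0.01683.
Because the samples are independent, SE_diff = √(0.01064² + 0.01683²) = 0.01991.
Using z* = 1.645 for 90%, ME = 1.645 × 0.01991 = 0.03275.

0.033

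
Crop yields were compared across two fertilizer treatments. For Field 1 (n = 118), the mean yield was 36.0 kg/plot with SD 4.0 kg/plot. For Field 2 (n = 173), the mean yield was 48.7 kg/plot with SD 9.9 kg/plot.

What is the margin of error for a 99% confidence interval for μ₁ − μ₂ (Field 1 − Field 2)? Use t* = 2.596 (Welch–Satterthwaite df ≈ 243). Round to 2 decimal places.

Standard errors of each mean: 4.0/√118 = 0.3682 and 9.9/√173 = 0.7527.
SE(x̄₁ − x̄₂) = √(0.3682² + 0.7527²) = 0.8379 for independent samples with unequal variances.
With t* = 2.596, the margin is 2.596 × 0.8379 = 2.1752.

2.18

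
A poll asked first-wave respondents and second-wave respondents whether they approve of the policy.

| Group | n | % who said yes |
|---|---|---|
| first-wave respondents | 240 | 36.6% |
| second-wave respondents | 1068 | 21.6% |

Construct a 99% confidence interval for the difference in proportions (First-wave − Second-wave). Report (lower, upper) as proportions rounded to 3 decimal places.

SE₁ = √(p̂₁(1−p̂₁)/n₁) = √(0.3660·0.6340/240) = 0.03109; SE₂ = √(0.2160·0.7840/1068) = 0.01259.
Independent samples: SE of the difference = √(SE₁² + SE₂²) = √(0.0009665881 + 0.0001585081) = 0.03354.
z* for 99% confidence is 2.576, so the margin of error is 2.576 × 0.03354 = 0.08640.
Point estimate p̂₁ − p̂₂ = 0.3660 − 0.2160 = 0.1500.
0.1500 ± 0.08640 → (0.064, 0.236).

(0.064, 0.236)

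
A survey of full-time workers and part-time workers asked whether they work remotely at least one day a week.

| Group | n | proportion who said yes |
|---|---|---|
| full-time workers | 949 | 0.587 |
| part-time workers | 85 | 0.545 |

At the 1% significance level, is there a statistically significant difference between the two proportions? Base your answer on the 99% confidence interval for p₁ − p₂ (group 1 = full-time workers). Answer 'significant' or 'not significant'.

Each SE is √(p̂(1−p̂)/n): √(0.5870·0.4130/949) = 0.01598 and √(0.5450·0.4550/85) = 0.05401.
SE(p̂₁ − p̂₂) = √(SE₁² + SE₂²) = √(0.0002553604 + 0.0029170801) = 0.05632, since the two samples are independent.
At 99% confidence z* = 2.576; margin = 2.576 × 0.05632 = 0.14508.
The difference is 0.5870 − 0.5450 = 0.0420, so the interval is 0.0420 ± 0.14508 = (-0.10308, 0.18708).
The interval (-0.10308, 0.18708) contains 0, so the difference is not significant.

not significant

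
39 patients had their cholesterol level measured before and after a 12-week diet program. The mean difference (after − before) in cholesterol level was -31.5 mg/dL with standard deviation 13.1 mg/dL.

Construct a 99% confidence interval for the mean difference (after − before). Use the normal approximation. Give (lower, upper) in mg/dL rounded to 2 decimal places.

Paired design: SE = s_d/√n = 13.1/√39 = 2.0977.
z* = 2.576; margin of error = 2.576 × 2.0977 = 5.4037.
-31.5 ± 5.4037 → (-36.90, -26.10).

(-36.90, -26.10)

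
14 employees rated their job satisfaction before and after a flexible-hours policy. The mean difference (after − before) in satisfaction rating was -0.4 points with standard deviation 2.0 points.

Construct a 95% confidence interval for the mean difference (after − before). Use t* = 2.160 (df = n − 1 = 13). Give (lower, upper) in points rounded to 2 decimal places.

(-1.55, 0.75)

Paired design: SE = s_d/√n = 2.0/√14 = 0.5345.
t* = 2.160; margin of error = 2.160 × 0.5345 = 1.1545.
-0.4 ± 1.1545 → (-1.55, 0.75).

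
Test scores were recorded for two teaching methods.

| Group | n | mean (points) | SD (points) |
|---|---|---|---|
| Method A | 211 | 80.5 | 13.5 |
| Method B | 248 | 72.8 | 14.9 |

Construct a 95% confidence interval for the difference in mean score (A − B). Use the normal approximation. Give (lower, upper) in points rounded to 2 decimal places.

SE₁ = s₁/√n₁ = 13.5/√211 = 0.9294; SE₂ = 14.9/√248 = 0.9462.
Independent samples, unequal variances: SE_diff = √(SE₁² + SE₂²) = √(0.86378436 + 0.89529444) = 1.3263.
z* = 1.960, so margin of error = 1.960 × 1.3263 = 2.5995.
Difference in means = 80.5 − 72.8 = 7.7000.
7.7000 ± 2.5995 → (5.10, 10.30).

(5.10, 10.30)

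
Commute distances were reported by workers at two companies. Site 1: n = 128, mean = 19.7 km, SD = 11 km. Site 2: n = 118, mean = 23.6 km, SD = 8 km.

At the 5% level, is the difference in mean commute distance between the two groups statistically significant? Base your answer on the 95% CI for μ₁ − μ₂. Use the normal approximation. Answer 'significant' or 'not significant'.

significant

Per-group SEs: s₁/√n₁ = 11/√128 = 0.9723, s₂/√n₂ = 8/√118 = 0.7365.
Unpooled SE of the difference: √(0.94536729 + 0.54243225) = 1.2198.
Margin of error = z* · SE = 1.960 × 1.2198 = 2.3908.
x̄₁ − x̄₂ = 19.7 − 23.6 = -3.9000.
CI: -3.9000 ± 2.3908 = (-6.2908, -1.5092).
The interval (-6.2908, -1.5092) does not contain 0, so the difference is significant.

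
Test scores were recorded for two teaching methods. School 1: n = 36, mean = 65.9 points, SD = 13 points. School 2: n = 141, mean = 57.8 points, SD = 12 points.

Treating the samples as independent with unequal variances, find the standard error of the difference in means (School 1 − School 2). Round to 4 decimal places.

Standard errors of each mean: 13/√36 = 2.1667 and 12/√141 = 1.0106.
SE(x̄₁ − x̄₂) = √(2.1667² + 1.0106²) = 2.3908 for independent samples with unequal variances.

2.3908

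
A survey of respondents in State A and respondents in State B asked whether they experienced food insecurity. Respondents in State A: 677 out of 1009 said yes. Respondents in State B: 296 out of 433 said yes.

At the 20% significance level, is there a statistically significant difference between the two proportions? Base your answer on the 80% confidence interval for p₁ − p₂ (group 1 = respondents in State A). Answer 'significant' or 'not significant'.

not significant

First, p̂₁ = 677/1009 = 0.6710; p̂₂ = 296/433 = 0.6836.
The two standard errors are √(0.6710×0.3290/1009) = 0.01479 and √(0.6836×0.3164/433) = 0.02235.
Because the samples are independent, SE_diff = √(0.01479² + 0.02235²) = 0.02680.
Using z* = 1.282 for 80%, ME = 1.282 × 0.02680 = 0.03436.
p̂₁ − p̂₂ = -0.0126; interval -0.0126 ± 0.03436 gives (-0.04696, 0.02176).
The interval (-0.04696, 0.02176) contains 0, so the difference is not significant.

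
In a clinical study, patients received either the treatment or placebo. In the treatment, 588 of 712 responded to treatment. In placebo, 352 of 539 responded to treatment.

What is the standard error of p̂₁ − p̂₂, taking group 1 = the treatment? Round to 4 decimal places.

0.0249

Sample proportions: 588/712 = 0.8258, 352/539 = 0.6531.
Each SE is √(p̂(1−p̂)/n): √(0.8258·0.1742/712) = 0.01421 and √(0.6531·0.3469/539) = 0.02050.
SE(p̂₁ − p̂₂) = √(SE₁² + SE₂²) = √(0.0002019241 + 0.00042025) = 0.02494, since the two samples are independent.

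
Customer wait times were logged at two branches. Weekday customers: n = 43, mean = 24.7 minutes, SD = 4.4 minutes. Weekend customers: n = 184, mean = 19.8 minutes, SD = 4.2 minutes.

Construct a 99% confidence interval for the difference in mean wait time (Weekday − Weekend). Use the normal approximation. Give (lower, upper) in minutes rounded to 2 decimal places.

SE₁ = s₁/√n₁ = 4.4/√43 = 0.6710; SE₂ = 4.2/√184 = 0.3096.
Independent samples, unequal variances: SE_diff = √(SE₁² + SE₂²) = √(0.450241 + 0.09585216) = 0.7390.
z* = 2.576, so margin of error = 2.576 × 0.7390 = 1.9037.
Difference in means = 24.7 − 19.8 = 4.9000.
4.9000 ± 1.9037 → (3.00, 6.80).

(3.00, 6.80)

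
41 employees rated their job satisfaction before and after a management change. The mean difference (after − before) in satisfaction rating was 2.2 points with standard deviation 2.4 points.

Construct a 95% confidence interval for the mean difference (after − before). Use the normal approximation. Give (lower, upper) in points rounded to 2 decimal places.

(1.47, 2.93)

This is a matched-pairs design, so SE = s_d/√n = 2.4/√41 = 0.3748.
Margin = 1.960 × 0.3748 = 0.7346; the interval is 2.2 ± 0.7346 = (1.47, 2.93).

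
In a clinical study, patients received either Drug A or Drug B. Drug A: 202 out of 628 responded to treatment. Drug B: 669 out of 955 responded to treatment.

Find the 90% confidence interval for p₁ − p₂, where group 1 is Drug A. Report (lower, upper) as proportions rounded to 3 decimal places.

(-0.418, -0.340)

Sample proportions: 202/628 = 0.3217, 669/955 = 0.7005.
Each SE is √(p̂(1−p̂)/n): √(0.3217·0.6783/628) = 0.01864 and √(0.7005·0.2995/955) = 0.01482.
SE(p̂₁ − p̂₂) = √(SE₁² + SE₂²) = √(0.0003474496 + 0.0002196324) = 0.02381, since the two samples are independent.
At 90% confidence z* = 1.645; margin = 1.645 × 0.02381 = 0.03917.
The difference is 0.3217 − 0.7005 = -0.3788, so the interval is -0.3788 ± 0.03917 = (-0.418, -0.340).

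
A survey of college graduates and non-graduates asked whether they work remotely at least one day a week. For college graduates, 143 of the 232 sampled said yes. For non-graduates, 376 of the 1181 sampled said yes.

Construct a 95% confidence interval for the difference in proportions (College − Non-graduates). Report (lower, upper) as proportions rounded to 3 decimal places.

p̂₁ = 143/232 = 0.6164 and p̂₂ = 376/1181 = 0.3184.
SE₁ = √(p̂₁(1−p̂₁)/n₁) = √(0.6164·0.3836/232) = 0.03192; SE₂ = √(0.3184·0.6816/1181) = 0.01356.
Independent samples: SE of the difference = √(SE₁² + SE₂²) = √(0.0010188864 + 0.0001838736) = 0.03468.
z* for 95% confidence is 1.960, so the margin of error is 1.960 × 0.03468 = 0.06797.
Point estimate p̂₁ − p̂₂ = 0.6164 − 0.3184 = 0.2980.
0.2980 ± 0.06797 → (0.230, 0.366).

(0.230, 0.366)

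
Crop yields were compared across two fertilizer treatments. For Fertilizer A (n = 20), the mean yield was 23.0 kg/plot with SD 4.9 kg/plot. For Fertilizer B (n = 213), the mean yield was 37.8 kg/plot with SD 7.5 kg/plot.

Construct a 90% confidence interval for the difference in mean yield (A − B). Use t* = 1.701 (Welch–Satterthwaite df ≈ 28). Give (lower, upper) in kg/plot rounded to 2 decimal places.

(-16.86, -12.74)

Standard errors of each mean: 4.9/√20 = 1.0957 and 7.5/√213 = 0.5139.
SE(x̄₁ − x̄₂) = √(1.0957² + 0.5139²) = 1.2102 for independent samples with unequal variances.
With t* = 1.701, the margin is 1.701 × 1.2102 = 2.0586.
x̄₁ − x̄₂ = 23.0 − 37.8 = -14.8000; the interval is -14.8000 ± 2.0586 = (-16.86, -12.74).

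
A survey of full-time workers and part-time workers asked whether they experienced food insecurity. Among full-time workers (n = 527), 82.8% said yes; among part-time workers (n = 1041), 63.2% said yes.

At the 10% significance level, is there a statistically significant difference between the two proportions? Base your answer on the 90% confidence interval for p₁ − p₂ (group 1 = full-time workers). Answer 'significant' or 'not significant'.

Each SE is √(p̂(1−p̂)/n): √(0.8280·0.1720/527) = 0.01644 and √(0.6320·0.3680/1041) = 0.01495.
SE(p̂₁ − p̂₂) = √(SE₁² + SE₂²) = √(0.0002702736 + 0.0002235025) = 0.02222, since the two samples are independent.
At 90% confidence z* = 1.645; margin = 1.645 × 0.02222 = 0.03655.
The difference is 0.8280 − 0.6320 = 0.1960, so the interval is 0.1960 ± 0.03655 = (0.15945, 0.23255).
The interval (0.15945, 0.23255) does not contain 0, so the difference is significant.

significant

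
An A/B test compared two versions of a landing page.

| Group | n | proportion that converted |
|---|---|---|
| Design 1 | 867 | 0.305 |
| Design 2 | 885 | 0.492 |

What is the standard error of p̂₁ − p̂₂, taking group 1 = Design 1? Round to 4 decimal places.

SE₁ = √(p̂₁(1−p̂₁)/n₁) = √(0.3050·0.6950/867) = 0.01564; SE₂ = √(0.4920·0.5080/885) = 0.01681.
Independent samples: SE of the difference = √(SE₁² + SE₂²) = √(0.0002446096 + 0.0002825761) = 0.02296.

0.0230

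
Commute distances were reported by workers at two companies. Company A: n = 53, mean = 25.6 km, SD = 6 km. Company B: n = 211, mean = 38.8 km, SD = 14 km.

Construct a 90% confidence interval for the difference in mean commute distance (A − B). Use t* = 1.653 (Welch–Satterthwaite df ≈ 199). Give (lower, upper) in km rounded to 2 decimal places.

(-15.30, -11.10)

Per-group SEs: s₁/√n₁ = 6/√53 = 0.8242, s₂/√n₂ = 14/√211 = 0.9638.
Unpooled SE of the difference: √(0.67930564 + 0.92891044) = 1.2682.
Margin of error = t* · SE = 1.653 × 1.2682 = 2.0963.
x̄₁ − x̄₂ = 25.6 − 38.8 = -13.2000.
CI: -13.2000 ± 2.0963 = (-15.30, -11.10).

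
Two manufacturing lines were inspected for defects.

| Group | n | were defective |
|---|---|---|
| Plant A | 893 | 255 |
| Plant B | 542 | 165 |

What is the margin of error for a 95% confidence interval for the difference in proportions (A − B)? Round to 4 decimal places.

First, p̂₁ = 255/893 = 0.2856; p̂₂ = 165/542 = 0.3044.
The two standard errors are √(0.2856×0.7144/893) = 0.01512 and √(0.3044×0.6956/542) = 0.01977.
Because the samples are independent, SE_diff = √(0.01512² + 0.01977²) = 0.02489.
Using z* = 1.960 for 95%, ME = 1.960 × 0.02489 = 0.04878.

0.0488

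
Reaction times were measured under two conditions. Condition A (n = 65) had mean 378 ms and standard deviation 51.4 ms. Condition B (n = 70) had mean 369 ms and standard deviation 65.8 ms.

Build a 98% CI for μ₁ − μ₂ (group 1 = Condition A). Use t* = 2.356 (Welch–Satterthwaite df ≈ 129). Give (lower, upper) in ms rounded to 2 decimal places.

Per-group SEs: s₁/√n₁ = 51.4/√65 = 6.3754, s₂/√n₂ = 65.8/√70 = 7.8646.
Unpooled SE of the difference: √(40.64572516 + 61.85193316) = 10.1241.
Margin of error = t* · SE = 2.356 × 10.1241 = 23.8524.
x̄₁ − x̄₂ = 378 − 369 = 9.0000.
CI: 9.0000 ± 23.8524 = (-14.85, 32.85).

(-14.85, 32.85)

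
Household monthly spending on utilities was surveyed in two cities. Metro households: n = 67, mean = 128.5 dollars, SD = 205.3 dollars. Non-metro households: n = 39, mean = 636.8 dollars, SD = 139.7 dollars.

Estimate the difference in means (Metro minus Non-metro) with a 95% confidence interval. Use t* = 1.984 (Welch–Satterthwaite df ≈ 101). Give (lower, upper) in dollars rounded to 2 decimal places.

Standard errors of each mean: 205.3/√67 = 25.0814 and 139.7/√39 = 22.3699.
SE(x̄₁ − x̄₂) = √(25.0814² + 22.3699²) = 33.6079 for independent samples with unequal variances.
With t* = 1.984, the margin is 1.984 × 33.6079 = 66.6781.
x̄₁ − x̄₂ = 128.5 − 636.8 = -508.3000; the interval is -508.3000 ± 66.6781 = (-574.98, -441.62).

(-574.98, -441.62)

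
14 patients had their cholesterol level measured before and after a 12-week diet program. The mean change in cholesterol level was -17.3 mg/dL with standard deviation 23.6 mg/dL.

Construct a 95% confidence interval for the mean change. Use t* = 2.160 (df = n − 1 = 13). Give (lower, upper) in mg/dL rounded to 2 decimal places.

(-30.92, -3.68)

This is a matched-pairs design, so SE = s_d/√n = 23.6/√14 = 6.3074.
Margin = 2.160 × 6.3074 = 13.6240; the interval is -17.3 ± 13.6240 = (-30.92, -3.68).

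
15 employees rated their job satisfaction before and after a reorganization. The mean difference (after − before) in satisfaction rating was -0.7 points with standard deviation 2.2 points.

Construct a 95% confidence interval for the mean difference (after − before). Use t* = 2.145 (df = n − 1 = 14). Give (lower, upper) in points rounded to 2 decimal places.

(-1.92, 0.52)

This is a matched-pairs design, so SE = s_d/√n = 2.2/√15 = 0.5680.
Margin = 2.145 × 0.5680 = 1.2184; the interval is -0.7 ± 1.2184 = (-1.92, 0.52).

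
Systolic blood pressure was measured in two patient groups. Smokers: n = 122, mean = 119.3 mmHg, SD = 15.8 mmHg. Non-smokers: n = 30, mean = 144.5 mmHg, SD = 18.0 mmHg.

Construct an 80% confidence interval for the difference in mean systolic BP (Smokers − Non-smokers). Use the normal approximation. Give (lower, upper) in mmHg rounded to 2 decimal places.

(-29.79, -20.61)

SE₁ = s₁/√n₁ = 15.8/√122 = 1.4305; SE₂ = 18.0/√30 = 3.2863.
Independent samples, unequal variances: SE_diff = √(SE₁² + SE₂²) = √(2.04633025 + 10.79976769) = 3.5841.
z* = 1.282, so margin of error = 1.282 × 3.5841 = 4.5948.
Difference in means = 119.3 − 144.5 = -25.2000.
-25.2000 ± 4.5948 → (-29.79, -20.61).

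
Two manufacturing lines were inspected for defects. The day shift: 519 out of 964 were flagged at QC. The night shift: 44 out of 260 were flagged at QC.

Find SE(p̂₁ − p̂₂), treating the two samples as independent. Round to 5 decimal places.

0.02826

p̂₁ = 519/964 = 0.5384 and p̂₂ = 44/260 = 0.1692.
SE₁ = √(p̂₁(1−p̂₁)/n₁) = √(0.5384·0.4616/964) = 0.01606; SE₂ = √(0.1692·0.8308/260) = 0.02325.
Independent samples: SE of the difference = √(SE₁² + SE₂²) = √(0.0002579236 + 0.0005405625) = 0.02826.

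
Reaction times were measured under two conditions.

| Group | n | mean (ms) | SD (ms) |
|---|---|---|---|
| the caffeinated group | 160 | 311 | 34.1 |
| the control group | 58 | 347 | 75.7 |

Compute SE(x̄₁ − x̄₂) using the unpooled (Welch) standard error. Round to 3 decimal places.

10.299

SE₁ = s₁/√n₁ = 34.1/√160 = 2.6958; SE₂ = 75.7/√58 = 9.9399.
Independent samples, unequal variances: SE_diff = √(SE₁² + SE₂²) = √(7.26733764 + 98.80161201) = 10.2990.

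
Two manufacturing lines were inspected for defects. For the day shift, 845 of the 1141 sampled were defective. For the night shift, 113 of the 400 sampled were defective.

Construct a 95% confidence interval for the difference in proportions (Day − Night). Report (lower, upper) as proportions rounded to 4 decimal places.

(0.4072, 0.5090)

Sample proportions: 845/1141 = 0.7406, 113/400 = 0.2825.
Each SE is √(p̂(1−p̂)/n): √(0.7406·0.2594/1141) = 0.01298 and √(0.2825·0.7175/400) = 0.02251.
SE(p̂₁ − p̂₂) = √(SE₁² + SE₂²) = √(0.0001684804 + 0.0005067001) = 0.02598, since the two samples are independent.
At 95% confidence z* = 1.960; margin = 1.960 × 0.02598 = 0.05092.
The difference is 0.7406 − 0.2825 = 0.4581, so the interval is 0.4581 ± 0.05092 = (0.4072, 0.5090).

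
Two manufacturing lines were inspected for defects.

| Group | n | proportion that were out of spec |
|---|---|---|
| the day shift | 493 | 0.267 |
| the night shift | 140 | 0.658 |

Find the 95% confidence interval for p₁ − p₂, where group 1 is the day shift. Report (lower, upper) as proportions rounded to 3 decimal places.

(-0.479, -0.303)

Each SE is √(p̂(1−p̂)/n): √(0.2670·0.7330/493) = 0.01992 and √(0.6580·0.3420/140) = 0.04009.
SE(p̂₁ − p̂₂) = √(SE₁² + SE₂²) = √(0.0003968064 + 0.0016072081) = 0.04477, since the two samples are independent.
At 95% confidence z* = 1.960; margin = 1.960 × 0.04477 = 0.08775.
The difference is 0.2670 − 0.6580 = -0.3910, so the interval is -0.3910 ± 0.08775 = (-0.479, -0.303).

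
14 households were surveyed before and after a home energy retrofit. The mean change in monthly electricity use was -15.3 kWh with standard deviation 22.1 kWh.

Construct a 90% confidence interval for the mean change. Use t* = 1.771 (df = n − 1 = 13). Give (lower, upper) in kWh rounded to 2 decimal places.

Paired design: SE = s_d/√n = 22.1/√14 = 5.9065.
t* = 1.771; margin of error = 1.771 × 5.9065 = 10.4604.
-15.3 ± 10.4604 → (-25.76, -4.84).

(-25.76, -4.84)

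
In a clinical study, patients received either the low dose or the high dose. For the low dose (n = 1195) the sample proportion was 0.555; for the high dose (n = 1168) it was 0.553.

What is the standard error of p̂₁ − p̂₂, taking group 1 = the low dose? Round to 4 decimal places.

0.0205

SE₁ = √(p̂₁(1−p̂₁)/n₁) = √(0.5550·0.4450/1195) = 0.01438; SE₂ = √(0.5530·0.4470/1168) = 0.01455.
Independent samples: SE of the difference = √(SE₁² + SE₂²) = √(0.0002067844 + 0.0002117025) = 0.02046.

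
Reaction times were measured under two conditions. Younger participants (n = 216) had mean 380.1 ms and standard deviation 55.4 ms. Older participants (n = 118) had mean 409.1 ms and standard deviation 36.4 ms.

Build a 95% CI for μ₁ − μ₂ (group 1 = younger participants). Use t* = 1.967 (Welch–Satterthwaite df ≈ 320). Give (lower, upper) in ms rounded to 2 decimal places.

(-38.92, -19.08)

SE₁ = s₁/√n₁ = 55.4/√216 = 3.7695; SE₂ = 36.4/√118 = 3.3509.
Independent samples, unequal variances: SE_diff = √(SE₁² + SE₂²) = √(14.20913025 + 11.22853081) = 5.0436.
t* = 1.967, so margin of error = 1.967 × 5.0436 = 9.9208.
Difference in means = 380.1 − 409.1 = -29.0000.
-29.0000 ± 9.9208 → (-38.92, -19.08).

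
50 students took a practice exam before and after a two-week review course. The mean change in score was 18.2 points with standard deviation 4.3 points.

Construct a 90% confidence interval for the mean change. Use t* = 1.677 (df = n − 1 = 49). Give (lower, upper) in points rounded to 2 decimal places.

This is a matched-pairs design, so SE = s_d/√n = 4.3/√50 = 0.6081.
Margin = 1.677 × 0.6081 = 1.0198; the interval is 18.2 ± 1.0198 = (17.18, 19.22).

(17.18, 19.22)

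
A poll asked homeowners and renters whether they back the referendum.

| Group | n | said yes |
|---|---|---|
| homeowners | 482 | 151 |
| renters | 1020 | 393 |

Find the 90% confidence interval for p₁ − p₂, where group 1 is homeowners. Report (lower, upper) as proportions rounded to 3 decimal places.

p̂₁ = 151/482 = 0.3133 and p̂₂ = 393/1020 = 0.3853.
SE₁ = √(p̂₁(1−p̂₁)/n₁) = √(0.3133·0.6867/482) = 0.02113; SE₂ = √(0.3853·0.6147/1020) = 0.01524.
Independent samples: SE of the difference = √(SE₁² + SE₂²) = √(0.0004464769 + 0.0002322576) = 0.02605.
z* for 90% confidence is 1.645, so the margin of error is 1.645 × 0.02605 = 0.04285.
Point estimate p̂₁ − p̂₂ = 0.3133 − 0.3853 = -0.0720.
-0.0720 ± 0.04285 → (-0.115, -0.029).

(-0.115, -0.029)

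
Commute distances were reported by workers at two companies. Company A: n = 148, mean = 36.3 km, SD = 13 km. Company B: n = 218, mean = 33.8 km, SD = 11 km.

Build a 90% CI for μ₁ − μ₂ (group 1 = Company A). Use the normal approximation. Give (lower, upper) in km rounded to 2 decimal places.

Standard errors of each mean: 13/√148 = 1.0686 and 11/√218 = 0.7450.
SE(x̄₁ − x̄₂) = √(1.0686² + 0.7450²) = 1.3027 for independent samples with unequal variances.
With z* = 1.645, the margin is 1.645 × 1.3027 = 2.1429.
x̄₁ − x̄₂ = 36.3 − 33.8 = 2.5000; the interval is 2.5000 ± 2.1429 = (0.36, 4.64).

(0.36, 4.64)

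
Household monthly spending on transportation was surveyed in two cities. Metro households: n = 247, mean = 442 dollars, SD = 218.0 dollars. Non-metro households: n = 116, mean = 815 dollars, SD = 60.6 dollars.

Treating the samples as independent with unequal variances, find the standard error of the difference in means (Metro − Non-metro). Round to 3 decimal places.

Standard errors of each mean: 218.0/√247 = 13.8710 and 60.6/√116 = 5.6266.
SE(x̄₁ − x̄₂) = √(13.8710² + 5.6266²) = 14.9687 for independent samples with unequal variances.

14.969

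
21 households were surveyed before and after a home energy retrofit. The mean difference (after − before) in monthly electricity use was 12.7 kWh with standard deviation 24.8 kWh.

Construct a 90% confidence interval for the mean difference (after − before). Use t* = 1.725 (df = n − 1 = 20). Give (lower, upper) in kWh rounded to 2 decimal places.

(3.36, 22.04)

Paired design: SE = s_d/√n = 24.8/√21 = 5.4118.
t* = 1.725; margin of error = 1.725 × 5.4118 = 9.3354.
12.7 ± 9.3354 → (3.36, 22.04).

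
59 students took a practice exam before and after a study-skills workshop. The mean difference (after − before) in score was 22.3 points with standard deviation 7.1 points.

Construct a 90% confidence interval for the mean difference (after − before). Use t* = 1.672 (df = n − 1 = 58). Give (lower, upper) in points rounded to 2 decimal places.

This is a matched-pairs design, so SE = s_d/√n = 7.1/√59 = 0.9243.
Margin = 1.672 × 0.9243 = 1.5454; the interval is 22.3 ± 1.5454 = (20.75, 23.85).

(20.75, 23.85)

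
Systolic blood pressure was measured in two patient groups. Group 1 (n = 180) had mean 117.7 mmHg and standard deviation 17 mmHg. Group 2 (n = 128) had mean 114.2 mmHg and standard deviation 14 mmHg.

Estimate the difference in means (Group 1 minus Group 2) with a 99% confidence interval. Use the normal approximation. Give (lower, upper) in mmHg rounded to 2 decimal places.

(-1.06, 8.06)

SE₁ = s₁/√n₁ = 17/√180 = 1.2671; SE₂ = 14/√128 = 1.2374.
Independent samples, unequal variances: SE_diff = √(SE₁² + SE₂²) = √(1.60554241 + 1.53115876) = 1.7711.
z* = 2.576, so margin of error = 2.576 × 1.7711 = 4.5624.
Difference in means = 117.7 − 114.2 = 3.5000.
3.5000 ± 4.5624 → (-1.06, 8.06).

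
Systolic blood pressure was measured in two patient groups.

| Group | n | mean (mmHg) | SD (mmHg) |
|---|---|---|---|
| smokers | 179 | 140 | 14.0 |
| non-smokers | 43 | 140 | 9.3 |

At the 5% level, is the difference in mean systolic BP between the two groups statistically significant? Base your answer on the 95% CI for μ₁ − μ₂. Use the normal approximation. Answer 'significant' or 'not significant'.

Per-group SEs: s₁/√n₁ = 14.0/√179 = 1.0464, s₂/√n₂ = 9.3/√43 = 1.4182.
Unpooled SE of the difference: √(1.09495296 + 2.01129124) = 1.7625.
Margin of error = z* · SE = 1.960 × 1.7625 = 3.4545.
x̄₁ − x̄₂ = 140 − 140 = 0.0000.
CI: 0.0000 ± 3.4545 = (-3.4545, 3.4545).
The interval (-3.4545, 3.4545) contains 0, so the difference is not significant.

not significant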